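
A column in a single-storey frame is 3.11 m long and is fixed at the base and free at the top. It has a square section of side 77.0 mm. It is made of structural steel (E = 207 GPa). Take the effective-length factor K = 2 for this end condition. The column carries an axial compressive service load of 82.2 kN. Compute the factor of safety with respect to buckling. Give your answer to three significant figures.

I = a⁴/12 = 77.0⁴/12 = 2.929×10^6 mm⁴
I = 2.929×10^6 mm⁴ = 2.929×10^-6 m⁴
Effective length L_e = K·L = 2 × 3.11 = 6.220 m
P_cr = π²EI / L_e² = π² × 207×10⁹ × 2.929×10^-6 / 6.220² = 1.547×10^5 N
Factor of safety n = P_cr / P = 154.69 / 82.2 = 1.88

n ≈ 1.88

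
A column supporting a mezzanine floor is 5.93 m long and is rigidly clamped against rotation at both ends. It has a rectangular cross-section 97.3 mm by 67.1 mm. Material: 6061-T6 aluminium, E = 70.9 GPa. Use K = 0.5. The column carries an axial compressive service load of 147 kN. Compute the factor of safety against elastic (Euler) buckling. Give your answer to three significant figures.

n ≈ 1.33

Buckling occurs about the weak axis: I_min = h·b³/12 with b = 67.1 mm (the shorter side).
I_min = 97.3×67.1³/12 = 2.450×10^6 mm⁴
I = 2.450×10^6 mm⁴ = 2.450×10^-6 m⁴
Effective length L_e = K·L = 0.5 × 5.93 = 2.965 m
P_cr = π²EI / L_e² = π² × 70.9×10⁹ × 2.450×10^-6 / 2.965² = 1.950×10^5 N
Factor of safety n = P_cr / P = 194.98 / 147 = 1.33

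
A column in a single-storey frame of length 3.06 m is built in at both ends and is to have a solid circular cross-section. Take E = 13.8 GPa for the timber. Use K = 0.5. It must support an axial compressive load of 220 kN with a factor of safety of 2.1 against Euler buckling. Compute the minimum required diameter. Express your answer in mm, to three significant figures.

Required P_cr = n·P = 2.1 × 220 = 462.0 kN
L_e = K·L = 0.5 × 3.06 = 1.530 m
Required I = P_cr·L_e²/(π²E) = 4.620×10^5 × 1.530² / (π² × 1.38×10^10) = 7.940×10^-6 m⁴
I_req = 7.940×10^6 mm⁴
Solid circle: I = πd⁴/64  ⇒  d = (64I/π)^(1/4) = (64×7.940×10^6/π)^(1/4) = 113 mm

d ≈ 113 mm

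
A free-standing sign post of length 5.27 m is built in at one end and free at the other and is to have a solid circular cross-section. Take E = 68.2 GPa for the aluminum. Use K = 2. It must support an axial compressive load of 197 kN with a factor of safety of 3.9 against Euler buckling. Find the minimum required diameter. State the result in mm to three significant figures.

d ≈ 225 mm

Required P_cr = n·P = 3.9 × 197 = 768.3 kN
L_e = K·L = 2 × 5.27 = 10.54 m
Required I = P_cr·L_e²/(π²E) = 7.683×10^5 × 10.54² / (π² × 6.82×10^10) = 1.268×10^-4 m⁴
I_req = 1.268×10^8 mm⁴
Solid circle: I = πd⁴/64  ⇒  d = (64I/π)^(1/4) = (64×1.268×10^8/π)^(1/4) = 225 mm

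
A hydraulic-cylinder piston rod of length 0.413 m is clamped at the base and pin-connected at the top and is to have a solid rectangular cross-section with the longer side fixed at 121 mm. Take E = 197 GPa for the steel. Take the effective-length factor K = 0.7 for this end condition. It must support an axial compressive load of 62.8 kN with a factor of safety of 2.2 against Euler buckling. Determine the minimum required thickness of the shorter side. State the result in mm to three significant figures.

Required P_cr = n·P = 2.2 × 62.8 = 138.2 kN
L_e = K·L = 0.7 × 0.413 = 0.2891 m
Required I = P_cr·L_e²/(π²E) = 1.382×10^5 × 0.2891² / (π² × 1.97×10^11) = 5.939×10^-9 m⁴
I_req = 5.939×10^3 mm⁴
Rectangle, weak axis: I_min = h·b³/12 with h = 121 mm fixed  ⇒  b = (12I/h)^(1/3) = 8.38 mm

b ≈ 8.38 mm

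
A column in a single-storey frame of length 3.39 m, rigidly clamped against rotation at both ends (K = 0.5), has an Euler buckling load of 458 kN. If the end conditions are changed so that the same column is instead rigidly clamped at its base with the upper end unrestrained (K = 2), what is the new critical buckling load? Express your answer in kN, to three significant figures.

P_cr ∝ 1/K², so P_cr,new = P_cr,old × (K_old/K_new)² = 458 × (0.5/2)²
= 458 × 0.06250 = 28.6 kN

P_cr ≈ 28.6 kN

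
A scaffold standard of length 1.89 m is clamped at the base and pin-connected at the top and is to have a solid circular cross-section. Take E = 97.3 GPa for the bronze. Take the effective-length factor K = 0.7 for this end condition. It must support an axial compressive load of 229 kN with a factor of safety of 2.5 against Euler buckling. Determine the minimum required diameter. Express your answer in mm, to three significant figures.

d ≈ 67.9 mm

Required P_cr = n·P = 2.5 × 229 = 572.5 kN
L_e = K·L = 0.7 × 1.89 = 1.323 m
Required I = P_cr·L_e²/(π²E) = 5.725×10^5 × 1.323² / (π² × 9.73×10^10) = 1.043×10^-6 m⁴
I_req = 1.043×10^6 mm⁴
Solid circle: I = πd⁴/64  ⇒  d = (64I/π)^(1/4) = (64×1.043×10^6/π)^(1/4) = 67.9 mm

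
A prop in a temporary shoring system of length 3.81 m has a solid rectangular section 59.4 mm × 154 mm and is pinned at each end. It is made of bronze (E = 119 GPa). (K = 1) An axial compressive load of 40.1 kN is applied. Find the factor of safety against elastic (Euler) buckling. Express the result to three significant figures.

Buckling occurs about the weak axis: I_min = h·b³/12 with b = 59.4 mm (the shorter side).
I_min = 154×59.4³/12 = 2.690×10^6 mm⁴
I = 2.690×10^6 mm⁴ = 2.690×10^-6 m⁴
Effective length L_e = K·L = 1 × 3.81 = 3.810 m
P_cr = π²EI / L_e² = π² × 119×10⁹ × 2.690×10^-6 / 3.810² = 2.176×10^5 N
Factor of safety n = P_cr / P = 217.62 / 40.1 = 5.43

n ≈ 5.43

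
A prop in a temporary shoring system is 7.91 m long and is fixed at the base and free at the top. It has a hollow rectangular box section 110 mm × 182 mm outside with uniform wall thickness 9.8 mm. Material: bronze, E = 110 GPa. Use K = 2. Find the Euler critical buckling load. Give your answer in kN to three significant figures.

P_cr ≈ 44.2 kN

Inner dimensions: h_i = 182 − 2×9.8 = 162.4 mm, b_i = 110 − 2×9.8 = 90.40 mm
Weak-axis I_min = (h_o·b_o³ − h_i·b_i³)/12 with b_o = 110, b_i = 90.40 mm (shorter outer/inner sides).
I_min = (182×110³ − 162.4×90.40³)/12 = 1.019×10^7 mm⁴
I = 1.019×10^7 mm⁴ = 1.019×10^-5 m⁴
Effective length L_e = K·L = 2 × 7.91 = 15.82 m
P_cr = π²EI / L_e² = π² × 110×10⁹ × 1.019×10^-5 / 15.82² = 4.420×10^4 N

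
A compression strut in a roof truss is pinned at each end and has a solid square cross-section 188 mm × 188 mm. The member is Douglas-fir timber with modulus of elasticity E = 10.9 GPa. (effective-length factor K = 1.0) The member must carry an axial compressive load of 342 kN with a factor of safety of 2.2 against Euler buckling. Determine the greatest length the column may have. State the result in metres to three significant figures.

L_max ≈ 3.86 m

I = a⁴/12 = 188⁴/12 = 1.041×10^8 mm⁴
I = 1.041×10^-4 m⁴
Required critical load P_cr = n·P = 2.2 × 342 = 752.4 kN = 7.524×10^5 N
From P_cr = π²EI/(K·L)²:  L = (1/K)·√(π²EI/P_cr) = (1/1)·√(π²×1.09×10^10×1.041×10^-4/7.524×10^5)
L = 3.86 m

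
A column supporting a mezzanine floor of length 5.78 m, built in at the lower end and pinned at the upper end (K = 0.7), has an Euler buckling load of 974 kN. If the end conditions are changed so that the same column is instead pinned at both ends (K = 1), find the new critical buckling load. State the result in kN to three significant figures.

P_cr ∝ 1/K², so P_cr,new = P_cr,old × (K_old/K_new)² = 974 × (0.7/1)²
= 974 × 0.4900 = 477 kN

P_cr ≈ 477 kN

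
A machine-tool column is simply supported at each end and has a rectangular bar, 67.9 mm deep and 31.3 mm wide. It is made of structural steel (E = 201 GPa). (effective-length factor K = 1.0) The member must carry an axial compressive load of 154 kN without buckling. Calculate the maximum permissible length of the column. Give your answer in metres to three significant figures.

L_max ≈ 1.50 m

Buckling occurs about the weak axis: I_min = h·b³/12 with b = 31.3 mm (the shorter side).
I_min = 67.9×31.3³/12 = 1.735×10^5 mm⁴
I = 1.735×10^-7 m⁴
At the buckling limit P_cr = P = 1.540×10^5 N
From P_cr = π²EI/(K·L)²:  L = (1/K)·√(π²EI/P_cr) = (1/1)·√(π²×2.01×10^11×1.735×10^-7/1.540×10^5)
L = 1.50 m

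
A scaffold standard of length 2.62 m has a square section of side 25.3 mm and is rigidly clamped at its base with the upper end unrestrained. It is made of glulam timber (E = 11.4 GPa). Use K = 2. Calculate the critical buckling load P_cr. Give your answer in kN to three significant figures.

I = a⁴/12 = 25.3⁴/12 = 3.414×10^4 mm⁴
I = 3.414×10^4 mm⁴ = 3.414×10^-8 m⁴
Effective length L_e = K·L = 2 × 2.62 = 5.240 m
P_cr = π²EI / L_e² = π² × 11.4×10⁹ × 3.414×10^-8 / 5.240² = 139.9 N

P_cr ≈ 0.140 kN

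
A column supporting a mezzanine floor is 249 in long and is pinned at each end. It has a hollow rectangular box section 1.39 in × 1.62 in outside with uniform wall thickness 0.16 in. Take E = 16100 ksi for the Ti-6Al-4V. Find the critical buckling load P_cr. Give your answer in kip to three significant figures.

P_cr ≈ 0.589 kip

Inner dimensions: h_i = 1.62 − 2×0.16 = 1.300 in, b_i = 1.39 − 2×0.16 = 1.070 in
Weak-axis I_min = (h_o·b_o³ − h_i·b_i³)/12 with b_o = 1.39, b_i = 1.070 in (shorter outer/inner sides).
I_min = (1.62×1.39³ − 1.300×1.070³)/12 = 0.2298 in⁴
Effective length L_e = K·L = 1 × 249 = 249.0 in
P_cr = π²EI / L_e² = π² × 16100×10³ × 0.2298 / 249.0² = 589.1 lb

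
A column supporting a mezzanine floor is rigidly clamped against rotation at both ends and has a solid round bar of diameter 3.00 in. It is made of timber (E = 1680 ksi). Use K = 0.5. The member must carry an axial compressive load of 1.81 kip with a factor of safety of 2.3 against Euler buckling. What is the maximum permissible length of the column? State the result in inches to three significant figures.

I = πd⁴/64 = π×3.00⁴/64 = 3.976 in⁴
Required critical load P_cr = n·P = 2.3 × 1.81 = 4.163 kip = 4.163×10^3 lb
From P_cr = π²EI/(K·L)²:  L = (1/K)·√(π²EI/P_cr) = (1/0.5)·√(π²×1.68×10^6×3.976/4.163×10^3)
L = 252 in

L_max ≈ 252 in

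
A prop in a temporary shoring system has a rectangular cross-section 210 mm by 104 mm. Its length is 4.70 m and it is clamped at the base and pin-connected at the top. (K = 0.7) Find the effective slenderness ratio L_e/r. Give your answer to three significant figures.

For a rectangle r_min = b/√12 = 104/√12 = 30.02 mm
L_e = K·L = 0.7 × 4.70 m = 3.290 m = 3290.0 mm
λ = L_e / r_min = 3290.0 / 30.02 = 110

λ ≈ 110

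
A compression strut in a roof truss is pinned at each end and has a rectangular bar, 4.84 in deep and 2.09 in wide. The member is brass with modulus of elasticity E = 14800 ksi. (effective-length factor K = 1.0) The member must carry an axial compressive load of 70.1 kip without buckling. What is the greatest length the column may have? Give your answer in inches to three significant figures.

Buckling occurs about the weak axis: I_min = h·b³/12 with b = 2.09 in (the shorter side).
I_min = 4.84×2.09³/12 = 3.682 in⁴
At the buckling limit P_cr = P = 7.010×10^4 lb
From P_cr = π²EI/(K·L)²:  L = (1/K)·√(π²EI/P_cr) = (1/1)·√(π²×1.48×10^7×3.682/7.010×10^4)
L = 87.6 in

L_max ≈ 87.6 in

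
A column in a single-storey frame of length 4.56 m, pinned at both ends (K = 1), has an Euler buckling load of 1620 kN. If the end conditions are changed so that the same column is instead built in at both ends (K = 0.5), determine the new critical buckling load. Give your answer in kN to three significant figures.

P_cr ≈ 6480 kN

P_cr ∝ 1/K², so P_cr,new = P_cr,old × (K_old/K_new)² = 1620 × (1/0.5)²
= 1620 × 4.000 = 6480 kN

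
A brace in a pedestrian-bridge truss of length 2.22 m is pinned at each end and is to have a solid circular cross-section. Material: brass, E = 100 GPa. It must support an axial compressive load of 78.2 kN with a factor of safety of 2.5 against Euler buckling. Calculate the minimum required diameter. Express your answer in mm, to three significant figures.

d ≈ 66.8 mm

Required P_cr = n·P = 2.5 × 78.2 = 195.5 kN
L_e = K·L = 1 × 2.22 = 2.220 m
Required I = P_cr·L_e²/(π²E) = 1.955×10^5 × 2.220² / (π² × 1.00×10^11) = 9.762×10^-7 m⁴
I_req = 9.762×10^5 mm⁴
Solid circle: I = πd⁴/64  ⇒  d = (64I/π)^(1/4) = (64×9.762×10^5/π)^(1/4) = 66.8 mm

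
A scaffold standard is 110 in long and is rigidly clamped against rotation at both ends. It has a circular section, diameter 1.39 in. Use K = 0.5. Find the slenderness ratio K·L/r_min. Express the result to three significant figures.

λ ≈ 158

For a solid circle r = d/4 = 1.39/4 = 0.3475 in
L_e = K·L = 0.5 × 110 = 55.00 in
λ = L_e / r_min = 55.000 / 0.3475 = 158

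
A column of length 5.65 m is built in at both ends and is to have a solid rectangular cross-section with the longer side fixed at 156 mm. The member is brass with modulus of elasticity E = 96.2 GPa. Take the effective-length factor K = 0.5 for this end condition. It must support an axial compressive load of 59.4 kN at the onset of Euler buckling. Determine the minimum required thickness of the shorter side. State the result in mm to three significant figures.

L_e = K·L = 0.5 × 5.65 = 2.825 m
Required I = P_cr·L_e²/(π²E) = 5.940×10^4 × 2.825² / (π² × 9.62×10^10) = 4.993×10^-7 m⁴
I_req = 4.993×10^5 mm⁴
Rectangle, weak axis: I_min = h·b³/12 with h = 156 mm fixed  ⇒  b = (12I/h)^(1/3) = 33.7 mm

b ≈ 33.7 mm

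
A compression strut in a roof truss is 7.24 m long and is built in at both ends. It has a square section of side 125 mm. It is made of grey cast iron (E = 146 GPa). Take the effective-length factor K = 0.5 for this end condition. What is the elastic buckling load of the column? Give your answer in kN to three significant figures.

I = a⁴/12 = 125⁴/12 = 2.035×10^7 mm⁴
I = 2.035×10^7 mm⁴ = 2.035×10^-5 m⁴
Effective length L_e = K·L = 0.5 × 7.24 = 3.620 m
P_cr = π²EI / L_e² = π² × 146×10⁹ × 2.035×10^-5 / 3.620² = 2.237×10^6 N

P_cr ≈ 2240 kN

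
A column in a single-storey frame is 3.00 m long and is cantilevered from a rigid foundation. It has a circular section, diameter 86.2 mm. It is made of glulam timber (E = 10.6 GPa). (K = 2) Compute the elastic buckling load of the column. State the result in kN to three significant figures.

I = πd⁴/64 = π×86.2⁴/64 = 2.710×10^6 mm⁴
I = 2.710×10^6 mm⁴ = 2.710×10^-6 m⁴
Effective length L_e = K·L = 2 × 3.00 = 6.000 m
P_cr = π²EI / L_e² = π² × 10.6×10⁹ × 2.710×10^-6 / 6.000² = 7.876×10^3 N

P_cr ≈ 7.88 kN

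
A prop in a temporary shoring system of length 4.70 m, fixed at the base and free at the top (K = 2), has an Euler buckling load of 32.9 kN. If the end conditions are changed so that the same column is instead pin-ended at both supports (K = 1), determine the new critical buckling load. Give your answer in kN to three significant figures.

P_cr ∝ 1/K², so P_cr,new = P_cr,old × (K_old/K_new)² = 32.9 × (2/1)²
= 32.9 × 4.000 = 132 kN

P_cr ≈ 132 kN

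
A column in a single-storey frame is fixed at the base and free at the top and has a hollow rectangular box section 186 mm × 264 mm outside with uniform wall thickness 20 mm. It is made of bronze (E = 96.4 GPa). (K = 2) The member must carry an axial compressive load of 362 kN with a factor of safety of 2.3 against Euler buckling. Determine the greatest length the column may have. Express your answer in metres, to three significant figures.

Inner dimensions: h_i = 264 − 2×20 = 224.0 mm, b_i = 186 − 2×20 = 146.0 mm
Weak-axis I_min = (h_o·b_o³ − h_i·b_i³)/12 with b_o = 186, b_i = 146.0 mm (shorter outer/inner sides).
I_min = (264×186³ − 224.0×146.0³)/12 = 8.347×10^7 mm⁴
I = 8.347×10^-5 m⁴
Required critical load P_cr = n·P = 2.3 × 362 = 832.6 kN = 8.326×10^5 N
From P_cr = π²EI/(K·L)²:  L = (1/K)·√(π²EI/P_cr) = (1/2)·√(π²×9.64×10^10×8.347×10^-5/8.326×10^5)
L = 4.88 m

L_max ≈ 4.88 m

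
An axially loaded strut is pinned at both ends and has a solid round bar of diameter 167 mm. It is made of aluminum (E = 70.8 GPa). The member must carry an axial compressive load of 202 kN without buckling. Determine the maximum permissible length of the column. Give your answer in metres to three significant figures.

L_max ≈ 11.5 m

I = πd⁴/64 = π×167⁴/64 = 3.818×10^7 mm⁴
I = 3.818×10^-5 m⁴
At the buckling limit P_cr = P = 2.020×10^5 N
From P_cr = π²EI/(K·L)²:  L = (1/K)·√(π²EI/P_cr) = (1/1)·√(π²×7.08×10^10×3.818×10^-5/2.020×10^5)
L = 11.5 m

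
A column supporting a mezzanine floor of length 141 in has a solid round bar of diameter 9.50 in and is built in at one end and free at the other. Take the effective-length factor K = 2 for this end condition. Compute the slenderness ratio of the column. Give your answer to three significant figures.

I = πd⁴/64 = π×9.50⁴/64 = 399.8 in⁴
A = 70.88 in²;  r_min = √(I/A) = √(399.8/70.88) = 2.375 in
L_e = K·L = 2 × 141 = 282.0 in
λ = L_e / r_min = 282.00 / 2.375 = 119

λ ≈ 119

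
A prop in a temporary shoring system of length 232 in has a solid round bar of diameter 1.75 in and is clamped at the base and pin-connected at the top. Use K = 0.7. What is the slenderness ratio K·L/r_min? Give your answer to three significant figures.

λ ≈ 371

I = πd⁴/64 = π×1.75⁴/64 = 0.4604 in⁴
A = 2.405 in²;  r_min = √(I/A) = √(0.4604/2.405) = 0.4375 in
L_e = K·L = 0.7 × 232 = 162.4 in
λ = L_e / r_min = 162.40 / 0.4375 = 371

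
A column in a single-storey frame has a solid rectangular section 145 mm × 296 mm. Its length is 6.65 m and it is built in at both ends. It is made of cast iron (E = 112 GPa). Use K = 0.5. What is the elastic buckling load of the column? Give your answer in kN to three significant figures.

P_cr ≈ 7520 kN

Buckling occurs about the weak axis: I_min = h·b³/12 with b = 145 mm (the shorter side).
I_min = 296×145³/12 = 7.520×10^7 mm⁴
I = 7.520×10^7 mm⁴ = 7.520×10^-5 m⁴
Effective length L_e = K·L = 0.5 × 6.65 = 3.325 m
P_cr = π²EI / L_e² = π² × 112×10⁹ × 7.520×10^-5 / 3.325² = 7.519×10^6 N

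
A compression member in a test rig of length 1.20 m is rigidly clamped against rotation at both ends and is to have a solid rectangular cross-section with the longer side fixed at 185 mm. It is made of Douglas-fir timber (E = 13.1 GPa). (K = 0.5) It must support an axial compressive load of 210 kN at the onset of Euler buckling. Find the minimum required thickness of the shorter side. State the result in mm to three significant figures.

b ≈ 33.6 mm

L_e = K·L = 0.5 × 1.20 = 0.6000 m
Required I = P_cr·L_e²/(π²E) = 2.100×10^5 × 0.6000² / (π² × 1.31×10^10) = 5.847×10^-7 m⁴
I_req = 5.847×10^5 mm⁴
Rectangle, weak axis: I_min = h·b³/12 with h = 185 mm fixed  ⇒  b = (12I/h)^(1/3) = 33.6 mm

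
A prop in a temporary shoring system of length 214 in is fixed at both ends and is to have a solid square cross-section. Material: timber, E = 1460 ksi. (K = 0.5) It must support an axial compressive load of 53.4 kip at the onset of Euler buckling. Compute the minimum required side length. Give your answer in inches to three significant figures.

a ≈ 4.75 in

L_e = K·L = 0.5 × 214 = 107.0 in
Required I = P_cr·L_e²/(π²E) = 5.340×10^4 × 107.0² / (π² × 1.46×10^6) = 42.43 in⁴
Solid square: I = a⁴/12  ⇒  a = (12I)^(1/4) = (12×42.43)^(1/4) = 4.75 in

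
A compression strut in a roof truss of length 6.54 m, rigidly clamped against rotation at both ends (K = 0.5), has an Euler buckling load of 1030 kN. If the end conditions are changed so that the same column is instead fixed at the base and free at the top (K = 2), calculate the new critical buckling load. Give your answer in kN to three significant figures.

P_cr ∝ 1/K², so P_cr,new = P_cr,old × (K_old/K_new)² = 1030 × (0.5/2)²
= 1030 × 0.06250 = 64.4 kN

P_cr ≈ 64.4 kN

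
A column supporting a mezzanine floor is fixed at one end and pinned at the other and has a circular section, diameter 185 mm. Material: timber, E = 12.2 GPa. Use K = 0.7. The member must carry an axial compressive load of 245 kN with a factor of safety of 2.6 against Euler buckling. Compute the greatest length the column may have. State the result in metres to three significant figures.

I = πd⁴/64 = π×185⁴/64 = 5.750×10^7 mm⁴
I = 5.750×10^-5 m⁴
Required critical load P_cr = n·P = 2.6 × 245 = 637.0 kN = 6.370×10^5 N
From P_cr = π²EI/(K·L)²:  L = (1/K)·√(π²EI/P_cr) = (1/0.7)·√(π²×1.22×10^10×5.750×10^-5/6.370×10^5)
L = 4.71 m

L_max ≈ 4.71 m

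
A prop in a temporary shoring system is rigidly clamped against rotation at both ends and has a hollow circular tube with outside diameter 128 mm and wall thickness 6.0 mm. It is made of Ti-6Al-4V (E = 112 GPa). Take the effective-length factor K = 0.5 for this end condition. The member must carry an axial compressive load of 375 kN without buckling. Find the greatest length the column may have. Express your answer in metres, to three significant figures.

L_max ≈ 7.11 m

Inner diameter d_i = 128 − 2×6.0 = 116.0 mm
I = π(d_o⁴ − d_i⁴)/64 = π(128⁴ − 116.0⁴)/64 = 4.289×10^6 mm⁴
I = 4.289×10^-6 m⁴
At the buckling limit P_cr = P = 3.750×10^5 N
From P_cr = π²EI/(K·L)²:  L = (1/K)·√(π²EI/P_cr) = (1/0.5)·√(π²×1.12×10^11×4.289×10^-6/3.750×10^5)
L = 7.11 m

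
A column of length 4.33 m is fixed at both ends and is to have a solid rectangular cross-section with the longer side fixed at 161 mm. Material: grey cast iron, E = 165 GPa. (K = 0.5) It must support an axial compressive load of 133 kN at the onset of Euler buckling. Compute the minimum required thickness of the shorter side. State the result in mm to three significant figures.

L_e = K·L = 0.5 × 4.33 = 2.165 m
Required I = P_cr·L_e²/(π²E) = 1.330×10^5 × 2.165² / (π² × 1.65×10^11) = 3.828×10^-7 m⁴
I_req = 3.828×10^5 mm⁴
Rectangle, weak axis: I_min = h·b³/12 with h = 161 mm fixed  ⇒  b = (12I/h)^(1/3) = 30.6 mm

b ≈ 30.6 mm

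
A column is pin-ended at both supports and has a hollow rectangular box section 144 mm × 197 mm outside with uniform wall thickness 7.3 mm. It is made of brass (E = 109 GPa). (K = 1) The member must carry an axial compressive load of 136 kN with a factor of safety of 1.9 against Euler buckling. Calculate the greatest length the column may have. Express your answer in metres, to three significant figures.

L_max ≈ 8.18 m

Inner dimensions: h_i = 197 − 2×7.3 = 182.4 mm, b_i = 144 − 2×7.3 = 129.4 mm
Weak-axis I_min = (h_o·b_o³ − h_i·b_i³)/12 with b_o = 144, b_i = 129.4 mm (shorter outer/inner sides).
I_min = (197×144³ − 182.4×129.4³)/12 = 1.609×10^7 mm⁴
I = 1.609×10^-5 m⁴
Required critical load P_cr = n·P = 1.9 × 136 = 258.4 kN = 2.584×10^5 N
From P_cr = π²EI/(K·L)²:  L = (1/K)·√(π²EI/P_cr) = (1/1)·√(π²×1.09×10^11×1.609×10^-5/2.584×10^5)
L = 8.18 m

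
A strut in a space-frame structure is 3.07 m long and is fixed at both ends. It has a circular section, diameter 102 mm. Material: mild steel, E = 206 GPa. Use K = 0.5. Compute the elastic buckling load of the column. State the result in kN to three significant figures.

I = πd⁴/64 = π×102⁴/64 = 5.313×10^6 mm⁴
I = 5.313×10^6 mm⁴ = 5.313×10^-6 m⁴
Effective length L_e = K·L = 0.5 × 3.07 = 1.535 m
P_cr = π²EI / L_e² = π² × 206×10⁹ × 5.313×10^-6 / 1.535² = 4.585×10^6 N

P_cr ≈ 4580 kN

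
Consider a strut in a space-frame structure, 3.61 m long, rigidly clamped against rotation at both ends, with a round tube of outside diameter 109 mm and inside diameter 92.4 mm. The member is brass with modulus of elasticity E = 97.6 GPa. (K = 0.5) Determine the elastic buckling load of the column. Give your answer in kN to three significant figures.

d_o = 109 mm, d_i = 92.4 mm
I = π(d_o⁴ − d_i⁴)/64 = π(109⁴ − 92.40⁴)/64 = 3.351×10^6 mm⁴
I = 3.351×10^6 mm⁴ = 3.351×10^-6 m⁴
Effective length L_e = K·L = 0.5 × 3.61 = 1.805 m
P_cr = π²EI / L_e² = π² × 97.6×10⁹ × 3.351×10^-6 / 1.805² = 9.907×10^5 N

P_cr ≈ 991 kN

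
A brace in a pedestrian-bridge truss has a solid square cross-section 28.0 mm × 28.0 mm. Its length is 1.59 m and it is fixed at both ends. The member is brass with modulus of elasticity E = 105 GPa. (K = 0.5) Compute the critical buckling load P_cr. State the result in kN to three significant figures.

P_cr ≈ 84.0 kN

I = a⁴/12 = 28.0⁴/12 = 5.122×10^4 mm⁴
I = 5.122×10^4 mm⁴ = 5.122×10^-8 m⁴
Effective length L_e = K·L = 0.5 × 1.59 = 0.7950 m
P_cr = π²EI / L_e² = π² × 105×10⁹ × 5.122×10^-8 / 0.7950² = 8.399×10^4 N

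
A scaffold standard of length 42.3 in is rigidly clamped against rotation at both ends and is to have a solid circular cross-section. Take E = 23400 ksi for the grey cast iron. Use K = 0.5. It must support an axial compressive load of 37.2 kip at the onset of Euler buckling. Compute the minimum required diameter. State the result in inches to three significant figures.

L_e = K·L = 0.5 × 42.3 = 21.15 in
Required I = P_cr·L_e²/(π²E) = 3.720×10^4 × 21.15² / (π² × 2.34×10^7) = 7.205×10^-2 in⁴
Solid circle: I = πd⁴/64  ⇒  d = (64I/π)^(1/4) = (64×7.205×10^-2/π)^(1/4) = 1.10 in

d ≈ 1.10 in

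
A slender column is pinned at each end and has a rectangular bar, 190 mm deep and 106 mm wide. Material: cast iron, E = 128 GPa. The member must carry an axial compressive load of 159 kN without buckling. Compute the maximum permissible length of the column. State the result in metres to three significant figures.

Buckling occurs about the weak axis: I_min = h·b³/12 with b = 106 mm (the shorter side).
I_min = 190×106³/12 = 1.886×10^7 mm⁴
I = 1.886×10^-5 m⁴
At the buckling limit P_cr = P = 1.590×10^5 N
From P_cr = π²EI/(K·L)²:  L = (1/K)·√(π²EI/P_cr) = (1/1)·√(π²×1.28×10^11×1.886×10^-5/1.590×10^5)
L = 12.2 m

L_max ≈ 12.2 m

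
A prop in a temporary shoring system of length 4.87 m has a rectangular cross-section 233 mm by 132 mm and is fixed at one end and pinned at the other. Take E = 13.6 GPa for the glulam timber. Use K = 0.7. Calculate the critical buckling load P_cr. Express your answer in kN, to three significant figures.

P_cr ≈ 516 kN

Buckling occurs about the weak axis: I_min = h·b³/12 with b = 132 mm (the shorter side).
I_min = 233×132³/12 = 4.466×10^7 mm⁴
I = 4.466×10^7 mm⁴ = 4.466×10^-5 m⁴
Effective length L_e = K·L = 0.7 × 4.87 = 3.409 m
P_cr = π²EI / L_e² = π² × 13.6×10⁹ × 4.466×10^-5 / 3.409² = 5.158×10^5 N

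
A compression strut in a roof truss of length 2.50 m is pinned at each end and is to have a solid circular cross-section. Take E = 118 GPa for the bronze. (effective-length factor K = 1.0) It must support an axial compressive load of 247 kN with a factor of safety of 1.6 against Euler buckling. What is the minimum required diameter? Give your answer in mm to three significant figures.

d ≈ 81.1 mm

Required P_cr = n·P = 1.6 × 247 = 395.2 kN
L_e = K·L = 1 × 2.50 = 2.500 m
Required I = P_cr·L_e²/(π²E) = 3.952×10^5 × 2.500² / (π² × 1.18×10^11) = 2.121×10^-6 m⁴
I_req = 2.121×10^6 mm⁴
Solid circle: I = πd⁴/64  ⇒  d = (64I/π)^(1/4) = (64×2.121×10^6/π)^(1/4) = 81.1 mm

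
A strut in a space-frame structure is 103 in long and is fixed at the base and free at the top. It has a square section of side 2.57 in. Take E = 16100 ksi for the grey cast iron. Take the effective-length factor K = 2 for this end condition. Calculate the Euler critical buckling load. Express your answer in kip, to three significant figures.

P_cr ≈ 13.6 kip

I = a⁴/12 = 2.57⁴/12 = 3.635 in⁴
Effective length L_e = K·L = 2 × 103 = 206.0 in
P_cr = π²EI / L_e² = π² × 16100×10³ × 3.635 / 206.0² = 1.361×10^4 lb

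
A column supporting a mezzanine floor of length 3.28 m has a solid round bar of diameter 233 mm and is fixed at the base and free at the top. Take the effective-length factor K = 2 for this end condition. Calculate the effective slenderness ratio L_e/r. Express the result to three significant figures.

λ ≈ 113

For a solid circle r = d/4 = 233/4 = 58.25 mm
L_e = K·L = 2 × 3.28 m = 6.560 m = 6560.0 mm
λ = L_e / r_min = 6560.0 / 58.25 = 113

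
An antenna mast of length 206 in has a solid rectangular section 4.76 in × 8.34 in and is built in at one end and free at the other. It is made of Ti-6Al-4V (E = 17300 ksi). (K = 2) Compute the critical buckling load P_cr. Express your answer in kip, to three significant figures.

Buckling occurs about the weak axis: I_min = h·b³/12 with b = 4.76 in (the shorter side).
I_min = 8.34×4.76³/12 = 74.96 in⁴
Effective length L_e = K·L = 2 × 206 = 412.0 in
P_cr = π²EI / L_e² = π² × 17300×10³ × 74.96 / 412.0² = 7.540×10^4 lb

P_cr ≈ 75.4 kip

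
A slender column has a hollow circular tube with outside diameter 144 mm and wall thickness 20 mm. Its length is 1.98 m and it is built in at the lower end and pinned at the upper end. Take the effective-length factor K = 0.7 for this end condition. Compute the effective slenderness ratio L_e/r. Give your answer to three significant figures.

Inner diameter d_i = 144 − 2×20 = 104.0 mm
I = π(d_o⁴ − d_i⁴)/64 = π(144⁴ − 104.0⁴)/64 = 1.536×10^7 mm⁴
A = 7.791×10^3 mm²;  r_min = √(I/A) = √(1.536×10^7/7.791×10^3) = 44.41 mm
L_e = K·L = 0.7 × 1.98 m = 1.386 m = 1386.0 mm
λ = L_e / r_min = 1386.0 / 44.41 = 31.2

λ ≈ 31.2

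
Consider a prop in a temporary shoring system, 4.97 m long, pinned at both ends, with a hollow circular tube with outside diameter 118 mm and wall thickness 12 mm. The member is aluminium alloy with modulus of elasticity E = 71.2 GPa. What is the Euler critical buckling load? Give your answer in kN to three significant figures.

P_cr ≈ 162 kN

Inner diameter d_i = 118 − 2×12 = 94.00 mm
I = π(d_o⁴ − d_i⁴)/64 = π(118⁴ − 94.00⁴)/64 = 5.684×10^6 mm⁴
I = 5.684×10^6 mm⁴ = 5.684×10^-6 m⁴
Effective length L_e = K·L = 1 × 4.97 = 4.970 m
P_cr = π²EI / L_e² = π² × 71.2×10⁹ × 5.684×10^-6 / 4.970² = 1.617×10^5 N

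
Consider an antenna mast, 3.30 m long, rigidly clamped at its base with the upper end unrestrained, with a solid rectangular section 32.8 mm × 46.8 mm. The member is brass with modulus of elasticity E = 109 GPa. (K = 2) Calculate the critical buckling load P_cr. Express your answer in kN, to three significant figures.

P_cr ≈ 3.40 kN

Buckling occurs about the weak axis: I_min = h·b³/12 with b = 32.8 mm (the shorter side).
I_min = 46.8×32.8³/12 = 1.376×10^5 mm⁴
I = 1.376×10^5 mm⁴ = 1.376×10^-7 m⁴
Effective length L_e = K·L = 2 × 3.30 = 6.600 m
P_cr = π²EI / L_e² = π² × 109×10⁹ × 1.376×10^-7 / 6.600² = 3.399×10^3 N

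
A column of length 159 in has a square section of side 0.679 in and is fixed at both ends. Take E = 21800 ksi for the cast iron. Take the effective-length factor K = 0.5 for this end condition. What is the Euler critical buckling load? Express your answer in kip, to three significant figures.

I = a⁴/12 = 0.679⁴/12 = 1.771×10^-2 in⁴
Effective length L_e = K·L = 0.5 × 159 = 79.50 in
P_cr = π²EI / L_e² = π² × 21800×10³ × 1.771×10^-2 / 79.50² = 603.0 lb

P_cr ≈ 0.603 kip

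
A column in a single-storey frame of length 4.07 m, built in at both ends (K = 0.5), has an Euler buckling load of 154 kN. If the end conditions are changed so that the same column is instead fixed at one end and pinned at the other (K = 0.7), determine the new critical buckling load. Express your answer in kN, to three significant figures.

P_cr ∝ 1/K², so P_cr,new = P_cr,old × (K_old/K_new)² = 154 × (0.5/0.7)²
= 154 × 0.5102 = 78.6 kN

P_cr ≈ 78.6 kN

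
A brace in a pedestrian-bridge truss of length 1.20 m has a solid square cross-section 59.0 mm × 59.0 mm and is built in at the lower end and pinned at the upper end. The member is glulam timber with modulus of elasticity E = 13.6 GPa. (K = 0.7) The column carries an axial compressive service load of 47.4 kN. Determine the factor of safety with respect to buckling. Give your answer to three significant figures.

I = a⁴/12 = 59.0⁴/12 = 1.010×10^6 mm⁴
I = 1.010×10^6 mm⁴ = 1.010×10^-6 m⁴
Effective length L_e = K·L = 0.7 × 1.20 = 0.8400 m
P_cr = π²EI / L_e² = π² × 13.6×10⁹ × 1.010×10^-6 / 0.8400² = 1.921×10^5 N
Factor of safety n = P_cr / P = 192.09 / 47.4 = 4.05

n ≈ 4.05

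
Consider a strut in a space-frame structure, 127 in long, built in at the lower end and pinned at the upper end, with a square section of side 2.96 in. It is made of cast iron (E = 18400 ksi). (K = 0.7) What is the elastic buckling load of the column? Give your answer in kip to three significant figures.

P_cr ≈ 147 kip

I = a⁴/12 = 2.96⁴/12 = 6.397 in⁴
Effective length L_e = K·L = 0.7 × 127 = 88.90 in
P_cr = π²EI / L_e² = π² × 18400×10³ × 6.397 / 88.90² = 1.470×10^5 lb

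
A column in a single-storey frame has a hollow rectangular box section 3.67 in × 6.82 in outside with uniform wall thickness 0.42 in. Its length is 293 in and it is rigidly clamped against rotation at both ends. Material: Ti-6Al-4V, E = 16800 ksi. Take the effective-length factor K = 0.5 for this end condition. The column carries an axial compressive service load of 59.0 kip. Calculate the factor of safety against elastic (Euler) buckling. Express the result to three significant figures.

Inner dimensions: h_i = 6.82 − 2×0.42 = 5.980 in, b_i = 3.67 − 2×0.42 = 2.830 in
Weak-axis I_min = (h_o·b_o³ − h_i·b_i³)/12 with b_o = 3.67, b_i = 2.830 in (shorter outer/inner sides).
I_min = (6.82×3.67³ − 5.980×2.830³)/12 = 16.80 in⁴
Effective length L_e = K·L = 0.5 × 293 = 146.5 in
P_cr = π²EI / L_e² = π² × 16800×10³ × 16.80 / 146.5² = 1.298×10^5 lb
Factor of safety n = P_cr / P = 129.78 / 59.0 = 2.20

n ≈ 2.20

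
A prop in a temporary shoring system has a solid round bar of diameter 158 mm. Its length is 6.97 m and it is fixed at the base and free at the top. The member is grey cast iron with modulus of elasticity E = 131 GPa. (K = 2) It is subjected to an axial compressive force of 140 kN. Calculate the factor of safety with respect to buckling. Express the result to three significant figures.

I = πd⁴/64 = π×158⁴/64 = 3.059×10^7 mm⁴
I = 3.059×10^7 mm⁴ = 3.059×10^-5 m⁴
Effective length L_e = K·L = 2 × 6.97 = 13.94 m
P_cr = π²EI / L_e² = π² × 131×10⁹ × 3.059×10^-5 / 13.94² = 2.035×10^5 N
Factor of safety n = P_cr / P = 203.54 / 140 = 1.45

n ≈ 1.45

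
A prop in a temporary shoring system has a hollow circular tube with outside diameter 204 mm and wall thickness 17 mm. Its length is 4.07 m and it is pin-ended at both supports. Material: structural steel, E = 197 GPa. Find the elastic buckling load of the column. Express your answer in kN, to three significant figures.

P_cr ≈ 5170 kN

Inner diameter d_i = 204 − 2×17 = 170.0 mm
I = π(d_o⁴ − d_i⁴)/64 = π(204⁴ − 170.0⁴)/64 = 4.402×10^7 mm⁴
I = 4.402×10^7 mm⁴ = 4.402×10^-5 m⁴
Effective length L_e = K·L = 1 × 4.07 = 4.070 m
P_cr = π²EI / L_e² = π² × 197×10⁹ × 4.402×10^-5 / 4.070² = 5.166×10^6 N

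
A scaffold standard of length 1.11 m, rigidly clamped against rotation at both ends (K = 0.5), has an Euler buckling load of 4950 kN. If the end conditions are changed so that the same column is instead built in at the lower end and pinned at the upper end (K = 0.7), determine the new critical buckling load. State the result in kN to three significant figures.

P_cr ∝ 1/K², so P_cr,new = P_cr,old × (K_old/K_new)² = 4950 × (0.5/0.7)²
= 4950 × 0.5102 = 2530 kN

P_cr ≈ 2530 kN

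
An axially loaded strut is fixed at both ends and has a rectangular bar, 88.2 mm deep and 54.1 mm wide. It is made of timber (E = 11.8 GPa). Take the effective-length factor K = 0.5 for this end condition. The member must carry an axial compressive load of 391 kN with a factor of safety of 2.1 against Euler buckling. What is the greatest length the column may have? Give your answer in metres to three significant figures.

L_max ≈ 0.813 m

Buckling occurs about the weak axis: I_min = h·b³/12 with b = 54.1 mm (the shorter side).
I_min = 88.2×54.1³/12 = 1.164×10^6 mm⁴
I = 1.164×10^-6 m⁴
Required critical load P_cr = n·P = 2.1 × 391 = 821.1 kN = 8.211×10^5 N
From P_cr = π²EI/(K·L)²:  L = (1/K)·√(π²EI/P_cr) = (1/0.5)·√(π²×1.18×10^10×1.164×10^-6/8.211×10^5)
L = 0.813 m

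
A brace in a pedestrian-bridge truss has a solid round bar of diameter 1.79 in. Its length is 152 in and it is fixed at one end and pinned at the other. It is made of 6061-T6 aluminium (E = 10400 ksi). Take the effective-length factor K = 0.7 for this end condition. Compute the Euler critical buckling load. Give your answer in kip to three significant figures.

I = πd⁴/64 = π×1.79⁴/64 = 0.5039 in⁴
Effective length L_e = K·L = 0.7 × 152 = 106.4 in
P_cr = π²EI / L_e² = π² × 10400×10³ × 0.5039 / 106.4² = 4.569×10^3 lb

P_cr ≈ 4.57 kip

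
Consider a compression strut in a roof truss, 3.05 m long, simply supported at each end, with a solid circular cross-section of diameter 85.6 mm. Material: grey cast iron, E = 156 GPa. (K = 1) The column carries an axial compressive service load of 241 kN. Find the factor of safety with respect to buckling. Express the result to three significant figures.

n ≈ 1.81

I = πd⁴/64 = π×85.6⁴/64 = 2.636×10^6 mm⁴
I = 2.636×10^6 mm⁴ = 2.636×10^-6 m⁴
Effective length L_e = K·L = 1 × 3.05 = 3.050 m
P_cr = π²EI / L_e² = π² × 156×10⁹ × 2.636×10^-6 / 3.050² = 4.362×10^5 N
Factor of safety n = P_cr / P = 436.20 / 241 = 1.81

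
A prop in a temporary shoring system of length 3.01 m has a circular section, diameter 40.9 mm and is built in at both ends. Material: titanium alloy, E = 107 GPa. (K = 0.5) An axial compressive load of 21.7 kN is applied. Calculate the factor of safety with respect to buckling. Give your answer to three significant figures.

I = πd⁴/64 = π×40.9⁴/64 = 1.374×10^5 mm⁴
I = 1.374×10^5 mm⁴ = 1.374×10^-7 m⁴
Effective length L_e = K·L = 0.5 × 3.01 = 1.505 m
P_cr = π²EI / L_e² = π² × 107×10⁹ × 1.374×10^-7 / 1.505² = 6.404×10^4 N
Factor of safety n = P_cr / P = 64.043 / 21.7 = 2.95

n ≈ 2.95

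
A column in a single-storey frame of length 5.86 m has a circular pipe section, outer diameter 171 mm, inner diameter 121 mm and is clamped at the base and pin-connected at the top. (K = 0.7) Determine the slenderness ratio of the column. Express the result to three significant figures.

λ ≈ 78.3

d_o = 171 mm, d_i = 121 mm
I = π(d_o⁴ − d_i⁴)/64 = π(171⁴ − 121.0⁴)/64 = 3.145×10^7 mm⁴
A = 1.147×10^4 mm²;  r_min = √(I/A) = √(3.145×10^7/1.147×10^4) = 52.37 mm
L_e = K·L = 0.7 × 5.86 m = 4.102 m = 4102.0 mm
λ = L_e / r_min = 4102.0 / 52.37 = 78.3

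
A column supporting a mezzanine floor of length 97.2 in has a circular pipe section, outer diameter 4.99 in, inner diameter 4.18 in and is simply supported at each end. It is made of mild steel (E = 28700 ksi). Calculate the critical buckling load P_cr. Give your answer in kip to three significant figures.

P_cr ≈ 463 kip

d_o = 4.99 in, d_i = 4.18 in
I = π(d_o⁴ − d_i⁴)/64 = π(4.99⁴ − 4.180⁴)/64 = 15.45 in⁴
Effective length L_e = K·L = 1 × 97.2 = 97.20 in
P_cr = π²EI / L_e² = π² × 28700×10³ × 15.45 / 97.20² = 4.632×10^5 lb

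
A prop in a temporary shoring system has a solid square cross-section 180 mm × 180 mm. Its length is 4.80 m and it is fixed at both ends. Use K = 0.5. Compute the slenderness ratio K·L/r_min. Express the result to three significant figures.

For a square r = a/√12 = 180/√12 = 51.96 mm
L_e = K·L = 0.5 × 4.80 m = 2.400 m = 2400.0 mm
λ = L_e / r_min = 2400.0 / 51.96 = 46.2

λ ≈ 46.2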